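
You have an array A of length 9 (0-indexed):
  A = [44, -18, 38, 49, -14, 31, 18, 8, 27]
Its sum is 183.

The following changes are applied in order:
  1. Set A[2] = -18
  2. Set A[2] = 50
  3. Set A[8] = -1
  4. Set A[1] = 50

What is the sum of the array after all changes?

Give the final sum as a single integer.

Initial sum: 183
Change 1: A[2] 38 -> -18, delta = -56, sum = 127
Change 2: A[2] -18 -> 50, delta = 68, sum = 195
Change 3: A[8] 27 -> -1, delta = -28, sum = 167
Change 4: A[1] -18 -> 50, delta = 68, sum = 235

Answer: 235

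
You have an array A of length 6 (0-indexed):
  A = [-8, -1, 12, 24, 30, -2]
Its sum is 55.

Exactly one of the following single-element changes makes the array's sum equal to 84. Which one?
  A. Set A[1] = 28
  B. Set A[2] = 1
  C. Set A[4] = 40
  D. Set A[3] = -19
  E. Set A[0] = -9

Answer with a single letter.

Option A: A[1] -1->28, delta=29, new_sum=55+(29)=84 <-- matches target
Option B: A[2] 12->1, delta=-11, new_sum=55+(-11)=44
Option C: A[4] 30->40, delta=10, new_sum=55+(10)=65
Option D: A[3] 24->-19, delta=-43, new_sum=55+(-43)=12
Option E: A[0] -8->-9, delta=-1, new_sum=55+(-1)=54

Answer: A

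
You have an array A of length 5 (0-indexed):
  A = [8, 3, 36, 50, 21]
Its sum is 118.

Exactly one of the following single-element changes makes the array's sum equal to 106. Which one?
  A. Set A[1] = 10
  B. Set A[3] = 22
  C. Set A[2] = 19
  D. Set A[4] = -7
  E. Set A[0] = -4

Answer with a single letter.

Option A: A[1] 3->10, delta=7, new_sum=118+(7)=125
Option B: A[3] 50->22, delta=-28, new_sum=118+(-28)=90
Option C: A[2] 36->19, delta=-17, new_sum=118+(-17)=101
Option D: A[4] 21->-7, delta=-28, new_sum=118+(-28)=90
Option E: A[0] 8->-4, delta=-12, new_sum=118+(-12)=106 <-- matches target

Answer: E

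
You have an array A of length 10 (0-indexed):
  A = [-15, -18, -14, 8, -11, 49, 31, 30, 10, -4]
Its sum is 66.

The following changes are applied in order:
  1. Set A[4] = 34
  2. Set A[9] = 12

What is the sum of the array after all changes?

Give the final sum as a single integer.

Initial sum: 66
Change 1: A[4] -11 -> 34, delta = 45, sum = 111
Change 2: A[9] -4 -> 12, delta = 16, sum = 127

Answer: 127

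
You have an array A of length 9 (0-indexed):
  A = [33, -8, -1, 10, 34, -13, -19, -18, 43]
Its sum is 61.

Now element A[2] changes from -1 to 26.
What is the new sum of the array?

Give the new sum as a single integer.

Old value at index 2: -1
New value at index 2: 26
Delta = 26 - -1 = 27
New sum = old_sum + delta = 61 + (27) = 88

Answer: 88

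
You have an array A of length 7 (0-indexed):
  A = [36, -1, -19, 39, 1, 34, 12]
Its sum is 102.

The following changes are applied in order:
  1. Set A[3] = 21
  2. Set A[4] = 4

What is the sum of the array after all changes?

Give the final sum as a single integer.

Initial sum: 102
Change 1: A[3] 39 -> 21, delta = -18, sum = 84
Change 2: A[4] 1 -> 4, delta = 3, sum = 87

Answer: 87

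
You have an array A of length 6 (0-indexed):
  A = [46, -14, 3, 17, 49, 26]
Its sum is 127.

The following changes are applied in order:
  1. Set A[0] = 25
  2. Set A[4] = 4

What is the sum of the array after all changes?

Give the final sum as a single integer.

Answer: 61

Derivation:
Initial sum: 127
Change 1: A[0] 46 -> 25, delta = -21, sum = 106
Change 2: A[4] 49 -> 4, delta = -45, sum = 61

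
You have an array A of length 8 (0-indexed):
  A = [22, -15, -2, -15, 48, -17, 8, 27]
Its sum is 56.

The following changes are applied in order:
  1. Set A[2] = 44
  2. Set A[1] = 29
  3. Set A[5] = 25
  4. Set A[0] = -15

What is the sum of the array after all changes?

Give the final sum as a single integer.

Answer: 151

Derivation:
Initial sum: 56
Change 1: A[2] -2 -> 44, delta = 46, sum = 102
Change 2: A[1] -15 -> 29, delta = 44, sum = 146
Change 3: A[5] -17 -> 25, delta = 42, sum = 188
Change 4: A[0] 22 -> -15, delta = -37, sum = 151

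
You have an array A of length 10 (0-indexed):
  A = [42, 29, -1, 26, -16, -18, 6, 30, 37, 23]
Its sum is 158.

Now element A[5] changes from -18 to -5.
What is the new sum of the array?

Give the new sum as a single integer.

Answer: 171

Derivation:
Old value at index 5: -18
New value at index 5: -5
Delta = -5 - -18 = 13
New sum = old_sum + delta = 158 + (13) = 171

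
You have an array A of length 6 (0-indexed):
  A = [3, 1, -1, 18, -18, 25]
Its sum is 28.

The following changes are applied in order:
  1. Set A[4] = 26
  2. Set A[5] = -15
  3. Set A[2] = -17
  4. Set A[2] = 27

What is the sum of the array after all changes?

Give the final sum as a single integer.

Answer: 60

Derivation:
Initial sum: 28
Change 1: A[4] -18 -> 26, delta = 44, sum = 72
Change 2: A[5] 25 -> -15, delta = -40, sum = 32
Change 3: A[2] -1 -> -17, delta = -16, sum = 16
Change 4: A[2] -17 -> 27, delta = 44, sum = 60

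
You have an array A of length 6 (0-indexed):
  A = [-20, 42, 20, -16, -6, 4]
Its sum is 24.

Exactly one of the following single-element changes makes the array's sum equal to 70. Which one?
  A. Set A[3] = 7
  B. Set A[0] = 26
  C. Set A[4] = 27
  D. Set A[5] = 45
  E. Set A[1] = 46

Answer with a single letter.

Answer: B

Derivation:
Option A: A[3] -16->7, delta=23, new_sum=24+(23)=47
Option B: A[0] -20->26, delta=46, new_sum=24+(46)=70 <-- matches target
Option C: A[4] -6->27, delta=33, new_sum=24+(33)=57
Option D: A[5] 4->45, delta=41, new_sum=24+(41)=65
Option E: A[1] 42->46, delta=4, new_sum=24+(4)=28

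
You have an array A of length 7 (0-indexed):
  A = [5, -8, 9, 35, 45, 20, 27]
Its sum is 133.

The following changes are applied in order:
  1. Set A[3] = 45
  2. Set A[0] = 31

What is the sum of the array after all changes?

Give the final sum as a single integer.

Initial sum: 133
Change 1: A[3] 35 -> 45, delta = 10, sum = 143
Change 2: A[0] 5 -> 31, delta = 26, sum = 169

Answer: 169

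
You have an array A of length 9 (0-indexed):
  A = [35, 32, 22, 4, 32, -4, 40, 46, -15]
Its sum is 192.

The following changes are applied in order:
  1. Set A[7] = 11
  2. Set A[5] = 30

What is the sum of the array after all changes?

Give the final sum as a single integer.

Answer: 191

Derivation:
Initial sum: 192
Change 1: A[7] 46 -> 11, delta = -35, sum = 157
Change 2: A[5] -4 -> 30, delta = 34, sum = 191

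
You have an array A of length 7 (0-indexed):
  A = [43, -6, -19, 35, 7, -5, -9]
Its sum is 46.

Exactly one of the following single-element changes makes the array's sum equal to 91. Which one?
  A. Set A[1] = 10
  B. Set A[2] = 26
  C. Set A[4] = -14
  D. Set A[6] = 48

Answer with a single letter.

Answer: B

Derivation:
Option A: A[1] -6->10, delta=16, new_sum=46+(16)=62
Option B: A[2] -19->26, delta=45, new_sum=46+(45)=91 <-- matches target
Option C: A[4] 7->-14, delta=-21, new_sum=46+(-21)=25
Option D: A[6] -9->48, delta=57, new_sum=46+(57)=103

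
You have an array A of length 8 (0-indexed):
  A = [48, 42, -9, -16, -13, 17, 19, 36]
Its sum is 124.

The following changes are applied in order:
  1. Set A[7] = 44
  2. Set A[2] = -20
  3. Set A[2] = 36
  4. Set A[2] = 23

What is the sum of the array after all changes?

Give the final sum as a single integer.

Initial sum: 124
Change 1: A[7] 36 -> 44, delta = 8, sum = 132
Change 2: A[2] -9 -> -20, delta = -11, sum = 121
Change 3: A[2] -20 -> 36, delta = 56, sum = 177
Change 4: A[2] 36 -> 23, delta = -13, sum = 164

Answer: 164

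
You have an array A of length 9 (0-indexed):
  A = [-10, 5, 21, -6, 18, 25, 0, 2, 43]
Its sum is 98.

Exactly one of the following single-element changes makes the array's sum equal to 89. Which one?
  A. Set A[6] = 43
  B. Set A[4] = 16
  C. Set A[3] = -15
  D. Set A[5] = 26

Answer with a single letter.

Option A: A[6] 0->43, delta=43, new_sum=98+(43)=141
Option B: A[4] 18->16, delta=-2, new_sum=98+(-2)=96
Option C: A[3] -6->-15, delta=-9, new_sum=98+(-9)=89 <-- matches target
Option D: A[5] 25->26, delta=1, new_sum=98+(1)=99

Answer: C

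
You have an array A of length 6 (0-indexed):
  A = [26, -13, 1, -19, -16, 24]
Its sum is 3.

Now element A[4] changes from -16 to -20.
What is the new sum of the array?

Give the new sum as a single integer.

Answer: -1

Derivation:
Old value at index 4: -16
New value at index 4: -20
Delta = -20 - -16 = -4
New sum = old_sum + delta = 3 + (-4) = -1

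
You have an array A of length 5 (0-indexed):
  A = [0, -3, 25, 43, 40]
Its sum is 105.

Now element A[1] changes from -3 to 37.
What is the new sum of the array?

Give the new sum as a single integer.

Answer: 145

Derivation:
Old value at index 1: -3
New value at index 1: 37
Delta = 37 - -3 = 40
New sum = old_sum + delta = 105 + (40) = 145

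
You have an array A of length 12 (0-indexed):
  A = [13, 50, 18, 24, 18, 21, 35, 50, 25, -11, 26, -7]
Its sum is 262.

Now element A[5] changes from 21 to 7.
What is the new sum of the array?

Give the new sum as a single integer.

Old value at index 5: 21
New value at index 5: 7
Delta = 7 - 21 = -14
New sum = old_sum + delta = 262 + (-14) = 248

Answer: 248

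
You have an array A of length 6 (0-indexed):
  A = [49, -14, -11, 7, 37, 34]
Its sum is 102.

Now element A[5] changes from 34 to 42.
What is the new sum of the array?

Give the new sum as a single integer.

Old value at index 5: 34
New value at index 5: 42
Delta = 42 - 34 = 8
New sum = old_sum + delta = 102 + (8) = 110

Answer: 110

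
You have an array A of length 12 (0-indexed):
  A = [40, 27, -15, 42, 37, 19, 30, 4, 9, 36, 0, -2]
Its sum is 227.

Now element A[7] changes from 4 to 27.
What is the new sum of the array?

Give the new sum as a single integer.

Answer: 250

Derivation:
Old value at index 7: 4
New value at index 7: 27
Delta = 27 - 4 = 23
New sum = old_sum + delta = 227 + (23) = 250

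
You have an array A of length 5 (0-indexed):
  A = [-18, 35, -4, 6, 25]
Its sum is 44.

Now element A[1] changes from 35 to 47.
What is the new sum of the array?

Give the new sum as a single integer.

Answer: 56

Derivation:
Old value at index 1: 35
New value at index 1: 47
Delta = 47 - 35 = 12
New sum = old_sum + delta = 44 + (12) = 56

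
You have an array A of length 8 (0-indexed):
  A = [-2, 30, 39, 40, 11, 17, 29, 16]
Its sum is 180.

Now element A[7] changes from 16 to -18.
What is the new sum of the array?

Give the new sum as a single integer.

Old value at index 7: 16
New value at index 7: -18
Delta = -18 - 16 = -34
New sum = old_sum + delta = 180 + (-34) = 146

Answer: 146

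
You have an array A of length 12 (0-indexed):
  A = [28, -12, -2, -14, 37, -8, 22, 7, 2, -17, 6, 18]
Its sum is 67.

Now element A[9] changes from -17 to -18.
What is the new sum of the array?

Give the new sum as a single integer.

Old value at index 9: -17
New value at index 9: -18
Delta = -18 - -17 = -1
New sum = old_sum + delta = 67 + (-1) = 66

Answer: 66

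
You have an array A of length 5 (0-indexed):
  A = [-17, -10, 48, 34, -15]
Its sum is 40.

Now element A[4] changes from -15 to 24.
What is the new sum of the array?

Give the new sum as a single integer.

Answer: 79

Derivation:
Old value at index 4: -15
New value at index 4: 24
Delta = 24 - -15 = 39
New sum = old_sum + delta = 40 + (39) = 79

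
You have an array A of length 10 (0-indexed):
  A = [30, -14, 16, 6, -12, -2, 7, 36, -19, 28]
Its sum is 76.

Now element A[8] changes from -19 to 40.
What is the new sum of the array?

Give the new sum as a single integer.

Old value at index 8: -19
New value at index 8: 40
Delta = 40 - -19 = 59
New sum = old_sum + delta = 76 + (59) = 135

Answer: 135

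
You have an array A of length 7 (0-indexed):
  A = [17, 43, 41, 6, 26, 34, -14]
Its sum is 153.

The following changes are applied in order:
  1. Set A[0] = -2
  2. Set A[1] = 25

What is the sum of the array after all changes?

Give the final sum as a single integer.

Initial sum: 153
Change 1: A[0] 17 -> -2, delta = -19, sum = 134
Change 2: A[1] 43 -> 25, delta = -18, sum = 116

Answer: 116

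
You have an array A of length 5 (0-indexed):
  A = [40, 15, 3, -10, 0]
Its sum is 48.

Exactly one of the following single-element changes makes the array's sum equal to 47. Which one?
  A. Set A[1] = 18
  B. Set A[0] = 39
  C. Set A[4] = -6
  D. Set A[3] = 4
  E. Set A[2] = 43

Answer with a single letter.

Option A: A[1] 15->18, delta=3, new_sum=48+(3)=51
Option B: A[0] 40->39, delta=-1, new_sum=48+(-1)=47 <-- matches target
Option C: A[4] 0->-6, delta=-6, new_sum=48+(-6)=42
Option D: A[3] -10->4, delta=14, new_sum=48+(14)=62
Option E: A[2] 3->43, delta=40, new_sum=48+(40)=88

Answer: B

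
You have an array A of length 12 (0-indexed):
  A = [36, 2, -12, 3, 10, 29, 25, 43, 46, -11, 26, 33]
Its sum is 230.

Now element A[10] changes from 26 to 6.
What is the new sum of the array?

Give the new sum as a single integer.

Answer: 210

Derivation:
Old value at index 10: 26
New value at index 10: 6
Delta = 6 - 26 = -20
New sum = old_sum + delta = 230 + (-20) = 210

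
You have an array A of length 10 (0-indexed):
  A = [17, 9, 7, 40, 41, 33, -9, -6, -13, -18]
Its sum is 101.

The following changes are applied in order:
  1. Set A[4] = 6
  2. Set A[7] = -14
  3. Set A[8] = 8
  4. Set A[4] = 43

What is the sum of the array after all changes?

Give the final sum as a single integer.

Initial sum: 101
Change 1: A[4] 41 -> 6, delta = -35, sum = 66
Change 2: A[7] -6 -> -14, delta = -8, sum = 58
Change 3: A[8] -13 -> 8, delta = 21, sum = 79
Change 4: A[4] 6 -> 43, delta = 37, sum = 116

Answer: 116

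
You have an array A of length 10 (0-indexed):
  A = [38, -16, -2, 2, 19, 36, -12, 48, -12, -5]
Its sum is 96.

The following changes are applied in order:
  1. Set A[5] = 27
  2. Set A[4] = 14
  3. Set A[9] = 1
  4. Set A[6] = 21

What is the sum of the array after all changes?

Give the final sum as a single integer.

Initial sum: 96
Change 1: A[5] 36 -> 27, delta = -9, sum = 87
Change 2: A[4] 19 -> 14, delta = -5, sum = 82
Change 3: A[9] -5 -> 1, delta = 6, sum = 88
Change 4: A[6] -12 -> 21, delta = 33, sum = 121

Answer: 121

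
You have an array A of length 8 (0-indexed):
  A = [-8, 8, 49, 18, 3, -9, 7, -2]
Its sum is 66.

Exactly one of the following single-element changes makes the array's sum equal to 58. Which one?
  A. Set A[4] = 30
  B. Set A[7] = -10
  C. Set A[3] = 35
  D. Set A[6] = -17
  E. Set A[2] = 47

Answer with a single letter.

Answer: B

Derivation:
Option A: A[4] 3->30, delta=27, new_sum=66+(27)=93
Option B: A[7] -2->-10, delta=-8, new_sum=66+(-8)=58 <-- matches target
Option C: A[3] 18->35, delta=17, new_sum=66+(17)=83
Option D: A[6] 7->-17, delta=-24, new_sum=66+(-24)=42
Option E: A[2] 49->47, delta=-2, new_sum=66+(-2)=64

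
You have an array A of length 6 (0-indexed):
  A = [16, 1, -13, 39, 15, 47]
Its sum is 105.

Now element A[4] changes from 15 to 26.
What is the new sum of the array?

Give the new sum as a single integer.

Old value at index 4: 15
New value at index 4: 26
Delta = 26 - 15 = 11
New sum = old_sum + delta = 105 + (11) = 116

Answer: 116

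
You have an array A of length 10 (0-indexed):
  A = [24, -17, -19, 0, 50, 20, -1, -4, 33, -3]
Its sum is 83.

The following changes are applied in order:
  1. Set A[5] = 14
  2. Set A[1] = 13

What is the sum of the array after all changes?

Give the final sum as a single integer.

Initial sum: 83
Change 1: A[5] 20 -> 14, delta = -6, sum = 77
Change 2: A[1] -17 -> 13, delta = 30, sum = 107

Answer: 107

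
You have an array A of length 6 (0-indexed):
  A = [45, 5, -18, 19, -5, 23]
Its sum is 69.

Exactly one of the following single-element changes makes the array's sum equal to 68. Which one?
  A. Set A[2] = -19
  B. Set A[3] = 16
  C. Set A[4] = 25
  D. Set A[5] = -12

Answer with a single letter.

Option A: A[2] -18->-19, delta=-1, new_sum=69+(-1)=68 <-- matches target
Option B: A[3] 19->16, delta=-3, new_sum=69+(-3)=66
Option C: A[4] -5->25, delta=30, new_sum=69+(30)=99
Option D: A[5] 23->-12, delta=-35, new_sum=69+(-35)=34

Answer: A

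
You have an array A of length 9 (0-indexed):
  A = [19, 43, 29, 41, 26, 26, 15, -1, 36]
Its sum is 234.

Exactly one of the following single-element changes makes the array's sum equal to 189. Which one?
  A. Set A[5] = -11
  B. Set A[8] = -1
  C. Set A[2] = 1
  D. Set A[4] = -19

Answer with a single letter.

Option A: A[5] 26->-11, delta=-37, new_sum=234+(-37)=197
Option B: A[8] 36->-1, delta=-37, new_sum=234+(-37)=197
Option C: A[2] 29->1, delta=-28, new_sum=234+(-28)=206
Option D: A[4] 26->-19, delta=-45, new_sum=234+(-45)=189 <-- matches target

Answer: D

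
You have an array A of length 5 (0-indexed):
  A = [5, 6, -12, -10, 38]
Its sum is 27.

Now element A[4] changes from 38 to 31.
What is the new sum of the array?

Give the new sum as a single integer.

Old value at index 4: 38
New value at index 4: 31
Delta = 31 - 38 = -7
New sum = old_sum + delta = 27 + (-7) = 20

Answer: 20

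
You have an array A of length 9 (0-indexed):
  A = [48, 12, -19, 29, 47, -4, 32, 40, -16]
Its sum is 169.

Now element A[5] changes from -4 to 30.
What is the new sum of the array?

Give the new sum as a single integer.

Old value at index 5: -4
New value at index 5: 30
Delta = 30 - -4 = 34
New sum = old_sum + delta = 169 + (34) = 203

Answer: 203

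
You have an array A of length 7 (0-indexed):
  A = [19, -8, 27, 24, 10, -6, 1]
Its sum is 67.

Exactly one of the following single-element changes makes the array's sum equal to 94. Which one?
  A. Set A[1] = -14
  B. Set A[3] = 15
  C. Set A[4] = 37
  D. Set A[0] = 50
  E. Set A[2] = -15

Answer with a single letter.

Option A: A[1] -8->-14, delta=-6, new_sum=67+(-6)=61
Option B: A[3] 24->15, delta=-9, new_sum=67+(-9)=58
Option C: A[4] 10->37, delta=27, new_sum=67+(27)=94 <-- matches target
Option D: A[0] 19->50, delta=31, new_sum=67+(31)=98
Option E: A[2] 27->-15, delta=-42, new_sum=67+(-42)=25

Answer: C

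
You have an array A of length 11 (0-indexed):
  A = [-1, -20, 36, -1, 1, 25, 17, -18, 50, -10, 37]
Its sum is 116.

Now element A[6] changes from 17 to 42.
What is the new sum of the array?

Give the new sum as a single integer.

Old value at index 6: 17
New value at index 6: 42
Delta = 42 - 17 = 25
New sum = old_sum + delta = 116 + (25) = 141

Answer: 141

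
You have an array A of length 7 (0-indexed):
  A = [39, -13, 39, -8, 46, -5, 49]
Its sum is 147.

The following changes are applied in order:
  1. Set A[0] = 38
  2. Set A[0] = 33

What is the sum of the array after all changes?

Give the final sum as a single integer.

Initial sum: 147
Change 1: A[0] 39 -> 38, delta = -1, sum = 146
Change 2: A[0] 38 -> 33, delta = -5, sum = 141

Answer: 141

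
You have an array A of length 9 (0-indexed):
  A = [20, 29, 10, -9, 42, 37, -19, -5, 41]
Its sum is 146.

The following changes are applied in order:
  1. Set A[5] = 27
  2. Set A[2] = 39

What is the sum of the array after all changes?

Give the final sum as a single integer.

Answer: 165

Derivation:
Initial sum: 146
Change 1: A[5] 37 -> 27, delta = -10, sum = 136
Change 2: A[2] 10 -> 39, delta = 29, sum = 165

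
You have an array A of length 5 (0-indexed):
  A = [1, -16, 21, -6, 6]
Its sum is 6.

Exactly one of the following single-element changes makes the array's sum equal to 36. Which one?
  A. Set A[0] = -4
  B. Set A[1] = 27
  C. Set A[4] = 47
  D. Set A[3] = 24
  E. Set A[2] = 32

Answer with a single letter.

Answer: D

Derivation:
Option A: A[0] 1->-4, delta=-5, new_sum=6+(-5)=1
Option B: A[1] -16->27, delta=43, new_sum=6+(43)=49
Option C: A[4] 6->47, delta=41, new_sum=6+(41)=47
Option D: A[3] -6->24, delta=30, new_sum=6+(30)=36 <-- matches target
Option E: A[2] 21->32, delta=11, new_sum=6+(11)=17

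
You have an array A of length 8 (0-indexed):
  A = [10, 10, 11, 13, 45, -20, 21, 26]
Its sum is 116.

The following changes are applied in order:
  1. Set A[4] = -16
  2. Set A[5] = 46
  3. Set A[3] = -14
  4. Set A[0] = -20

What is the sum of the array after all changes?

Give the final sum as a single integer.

Initial sum: 116
Change 1: A[4] 45 -> -16, delta = -61, sum = 55
Change 2: A[5] -20 -> 46, delta = 66, sum = 121
Change 3: A[3] 13 -> -14, delta = -27, sum = 94
Change 4: A[0] 10 -> -20, delta = -30, sum = 64

Answer: 64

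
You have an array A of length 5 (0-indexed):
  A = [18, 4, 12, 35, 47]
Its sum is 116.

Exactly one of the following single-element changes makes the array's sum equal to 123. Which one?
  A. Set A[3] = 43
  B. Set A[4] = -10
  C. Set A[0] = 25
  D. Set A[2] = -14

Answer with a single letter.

Option A: A[3] 35->43, delta=8, new_sum=116+(8)=124
Option B: A[4] 47->-10, delta=-57, new_sum=116+(-57)=59
Option C: A[0] 18->25, delta=7, new_sum=116+(7)=123 <-- matches target
Option D: A[2] 12->-14, delta=-26, new_sum=116+(-26)=90

Answer: C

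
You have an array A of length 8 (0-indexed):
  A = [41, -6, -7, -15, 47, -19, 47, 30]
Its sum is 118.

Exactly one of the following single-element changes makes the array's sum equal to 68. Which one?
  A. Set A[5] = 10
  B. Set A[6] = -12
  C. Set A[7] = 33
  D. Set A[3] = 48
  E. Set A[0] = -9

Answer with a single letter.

Option A: A[5] -19->10, delta=29, new_sum=118+(29)=147
Option B: A[6] 47->-12, delta=-59, new_sum=118+(-59)=59
Option C: A[7] 30->33, delta=3, new_sum=118+(3)=121
Option D: A[3] -15->48, delta=63, new_sum=118+(63)=181
Option E: A[0] 41->-9, delta=-50, new_sum=118+(-50)=68 <-- matches target

Answer: E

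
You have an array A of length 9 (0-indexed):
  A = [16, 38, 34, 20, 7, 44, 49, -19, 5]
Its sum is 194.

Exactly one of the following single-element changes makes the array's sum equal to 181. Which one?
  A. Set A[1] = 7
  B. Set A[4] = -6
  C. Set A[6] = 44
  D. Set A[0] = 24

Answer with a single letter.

Option A: A[1] 38->7, delta=-31, new_sum=194+(-31)=163
Option B: A[4] 7->-6, delta=-13, new_sum=194+(-13)=181 <-- matches target
Option C: A[6] 49->44, delta=-5, new_sum=194+(-5)=189
Option D: A[0] 16->24, delta=8, new_sum=194+(8)=202

Answer: B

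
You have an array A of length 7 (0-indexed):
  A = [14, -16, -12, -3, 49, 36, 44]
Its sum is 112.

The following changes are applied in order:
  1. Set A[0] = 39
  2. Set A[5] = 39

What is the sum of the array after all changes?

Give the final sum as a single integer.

Initial sum: 112
Change 1: A[0] 14 -> 39, delta = 25, sum = 137
Change 2: A[5] 36 -> 39, delta = 3, sum = 140

Answer: 140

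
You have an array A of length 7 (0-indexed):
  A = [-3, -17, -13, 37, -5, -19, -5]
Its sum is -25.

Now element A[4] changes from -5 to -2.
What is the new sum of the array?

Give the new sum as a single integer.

Old value at index 4: -5
New value at index 4: -2
Delta = -2 - -5 = 3
New sum = old_sum + delta = -25 + (3) = -22

Answer: -22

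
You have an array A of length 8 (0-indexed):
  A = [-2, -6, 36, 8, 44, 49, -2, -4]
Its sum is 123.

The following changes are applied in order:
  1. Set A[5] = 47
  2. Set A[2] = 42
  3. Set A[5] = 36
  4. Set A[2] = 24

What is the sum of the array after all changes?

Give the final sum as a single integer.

Initial sum: 123
Change 1: A[5] 49 -> 47, delta = -2, sum = 121
Change 2: A[2] 36 -> 42, delta = 6, sum = 127
Change 3: A[5] 47 -> 36, delta = -11, sum = 116
Change 4: A[2] 42 -> 24, delta = -18, sum = 98

Answer: 98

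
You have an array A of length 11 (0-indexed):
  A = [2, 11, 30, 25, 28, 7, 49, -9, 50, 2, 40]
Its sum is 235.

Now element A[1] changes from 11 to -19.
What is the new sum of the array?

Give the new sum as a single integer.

Answer: 205

Derivation:
Old value at index 1: 11
New value at index 1: -19
Delta = -19 - 11 = -30
New sum = old_sum + delta = 235 + (-30) = 205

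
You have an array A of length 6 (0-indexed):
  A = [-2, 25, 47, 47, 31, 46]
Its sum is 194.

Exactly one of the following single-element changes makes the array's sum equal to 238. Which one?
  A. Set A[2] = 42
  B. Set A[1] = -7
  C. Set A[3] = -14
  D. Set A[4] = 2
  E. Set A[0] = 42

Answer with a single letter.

Option A: A[2] 47->42, delta=-5, new_sum=194+(-5)=189
Option B: A[1] 25->-7, delta=-32, new_sum=194+(-32)=162
Option C: A[3] 47->-14, delta=-61, new_sum=194+(-61)=133
Option D: A[4] 31->2, delta=-29, new_sum=194+(-29)=165
Option E: A[0] -2->42, delta=44, new_sum=194+(44)=238 <-- matches target

Answer: E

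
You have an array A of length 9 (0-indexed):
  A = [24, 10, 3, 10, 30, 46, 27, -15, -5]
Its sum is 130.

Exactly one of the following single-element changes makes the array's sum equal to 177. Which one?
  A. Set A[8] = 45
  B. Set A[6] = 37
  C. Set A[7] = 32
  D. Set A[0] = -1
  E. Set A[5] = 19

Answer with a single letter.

Option A: A[8] -5->45, delta=50, new_sum=130+(50)=180
Option B: A[6] 27->37, delta=10, new_sum=130+(10)=140
Option C: A[7] -15->32, delta=47, new_sum=130+(47)=177 <-- matches target
Option D: A[0] 24->-1, delta=-25, new_sum=130+(-25)=105
Option E: A[5] 46->19, delta=-27, new_sum=130+(-27)=103

Answer: C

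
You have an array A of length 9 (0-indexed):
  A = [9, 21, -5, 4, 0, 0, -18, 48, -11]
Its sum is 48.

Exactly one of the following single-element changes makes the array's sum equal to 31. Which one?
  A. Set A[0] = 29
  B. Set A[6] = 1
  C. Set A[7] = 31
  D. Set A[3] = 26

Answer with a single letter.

Option A: A[0] 9->29, delta=20, new_sum=48+(20)=68
Option B: A[6] -18->1, delta=19, new_sum=48+(19)=67
Option C: A[7] 48->31, delta=-17, new_sum=48+(-17)=31 <-- matches target
Option D: A[3] 4->26, delta=22, new_sum=48+(22)=70

Answer: C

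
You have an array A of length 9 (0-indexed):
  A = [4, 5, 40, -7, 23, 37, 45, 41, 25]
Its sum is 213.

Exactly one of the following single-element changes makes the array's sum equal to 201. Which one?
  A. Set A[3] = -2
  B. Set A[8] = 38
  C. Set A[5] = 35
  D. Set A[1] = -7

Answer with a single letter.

Answer: D

Derivation:
Option A: A[3] -7->-2, delta=5, new_sum=213+(5)=218
Option B: A[8] 25->38, delta=13, new_sum=213+(13)=226
Option C: A[5] 37->35, delta=-2, new_sum=213+(-2)=211
Option D: A[1] 5->-7, delta=-12, new_sum=213+(-12)=201 <-- matches target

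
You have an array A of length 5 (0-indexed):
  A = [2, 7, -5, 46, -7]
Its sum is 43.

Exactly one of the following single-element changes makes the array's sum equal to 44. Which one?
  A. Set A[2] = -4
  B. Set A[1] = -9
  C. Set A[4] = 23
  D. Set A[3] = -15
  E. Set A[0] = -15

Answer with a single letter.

Option A: A[2] -5->-4, delta=1, new_sum=43+(1)=44 <-- matches target
Option B: A[1] 7->-9, delta=-16, new_sum=43+(-16)=27
Option C: A[4] -7->23, delta=30, new_sum=43+(30)=73
Option D: A[3] 46->-15, delta=-61, new_sum=43+(-61)=-18
Option E: A[0] 2->-15, delta=-17, new_sum=43+(-17)=26

Answer: A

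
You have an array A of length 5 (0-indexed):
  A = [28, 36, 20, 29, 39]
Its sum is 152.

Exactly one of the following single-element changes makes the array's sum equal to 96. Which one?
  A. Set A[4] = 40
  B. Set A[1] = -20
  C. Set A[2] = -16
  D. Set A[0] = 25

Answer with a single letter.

Option A: A[4] 39->40, delta=1, new_sum=152+(1)=153
Option B: A[1] 36->-20, delta=-56, new_sum=152+(-56)=96 <-- matches target
Option C: A[2] 20->-16, delta=-36, new_sum=152+(-36)=116
Option D: A[0] 28->25, delta=-3, new_sum=152+(-3)=149

Answer: B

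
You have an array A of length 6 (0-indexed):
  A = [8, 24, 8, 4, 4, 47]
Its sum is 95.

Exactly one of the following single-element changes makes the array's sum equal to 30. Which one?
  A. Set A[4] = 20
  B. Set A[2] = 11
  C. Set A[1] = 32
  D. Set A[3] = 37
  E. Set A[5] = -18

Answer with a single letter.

Option A: A[4] 4->20, delta=16, new_sum=95+(16)=111
Option B: A[2] 8->11, delta=3, new_sum=95+(3)=98
Option C: A[1] 24->32, delta=8, new_sum=95+(8)=103
Option D: A[3] 4->37, delta=33, new_sum=95+(33)=128
Option E: A[5] 47->-18, delta=-65, new_sum=95+(-65)=30 <-- matches target

Answer: E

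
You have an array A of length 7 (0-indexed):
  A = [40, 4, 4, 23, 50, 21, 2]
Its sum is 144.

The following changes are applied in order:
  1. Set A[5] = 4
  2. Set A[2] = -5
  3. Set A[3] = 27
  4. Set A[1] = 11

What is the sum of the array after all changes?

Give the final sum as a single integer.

Answer: 129

Derivation:
Initial sum: 144
Change 1: A[5] 21 -> 4, delta = -17, sum = 127
Change 2: A[2] 4 -> -5, delta = -9, sum = 118
Change 3: A[3] 23 -> 27, delta = 4, sum = 122
Change 4: A[1] 4 -> 11, delta = 7, sum = 129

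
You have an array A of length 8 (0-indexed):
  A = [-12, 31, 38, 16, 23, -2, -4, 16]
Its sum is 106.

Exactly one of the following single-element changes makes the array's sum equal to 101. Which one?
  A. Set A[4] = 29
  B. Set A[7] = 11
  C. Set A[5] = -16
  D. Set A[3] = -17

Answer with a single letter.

Answer: B

Derivation:
Option A: A[4] 23->29, delta=6, new_sum=106+(6)=112
Option B: A[7] 16->11, delta=-5, new_sum=106+(-5)=101 <-- matches target
Option C: A[5] -2->-16, delta=-14, new_sum=106+(-14)=92
Option D: A[3] 16->-17, delta=-33, new_sum=106+(-33)=73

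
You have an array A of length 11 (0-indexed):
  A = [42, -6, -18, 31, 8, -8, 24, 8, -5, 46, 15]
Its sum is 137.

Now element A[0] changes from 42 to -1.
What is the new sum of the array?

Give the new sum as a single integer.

Old value at index 0: 42
New value at index 0: -1
Delta = -1 - 42 = -43
New sum = old_sum + delta = 137 + (-43) = 94

Answer: 94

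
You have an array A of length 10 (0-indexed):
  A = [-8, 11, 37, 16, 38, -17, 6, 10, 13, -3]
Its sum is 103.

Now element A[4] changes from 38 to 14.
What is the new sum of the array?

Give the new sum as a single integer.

Answer: 79

Derivation:
Old value at index 4: 38
New value at index 4: 14
Delta = 14 - 38 = -24
New sum = old_sum + delta = 103 + (-24) = 79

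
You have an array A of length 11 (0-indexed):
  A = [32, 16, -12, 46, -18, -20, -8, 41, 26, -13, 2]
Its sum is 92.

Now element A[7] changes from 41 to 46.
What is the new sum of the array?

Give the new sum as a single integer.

Old value at index 7: 41
New value at index 7: 46
Delta = 46 - 41 = 5
New sum = old_sum + delta = 92 + (5) = 97

Answer: 97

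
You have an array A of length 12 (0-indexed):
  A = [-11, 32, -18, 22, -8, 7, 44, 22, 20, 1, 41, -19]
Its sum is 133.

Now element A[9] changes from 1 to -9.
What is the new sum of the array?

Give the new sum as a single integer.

Old value at index 9: 1
New value at index 9: -9
Delta = -9 - 1 = -10
New sum = old_sum + delta = 133 + (-10) = 123

Answer: 123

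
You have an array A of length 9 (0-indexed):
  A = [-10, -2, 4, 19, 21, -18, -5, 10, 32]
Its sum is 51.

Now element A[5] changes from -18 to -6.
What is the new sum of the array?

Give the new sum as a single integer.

Old value at index 5: -18
New value at index 5: -6
Delta = -6 - -18 = 12
New sum = old_sum + delta = 51 + (12) = 63

Answer: 63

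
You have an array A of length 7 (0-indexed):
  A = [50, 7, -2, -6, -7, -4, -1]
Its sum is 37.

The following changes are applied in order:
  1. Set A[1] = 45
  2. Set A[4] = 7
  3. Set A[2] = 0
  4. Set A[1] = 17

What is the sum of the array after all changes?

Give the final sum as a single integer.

Answer: 63

Derivation:
Initial sum: 37
Change 1: A[1] 7 -> 45, delta = 38, sum = 75
Change 2: A[4] -7 -> 7, delta = 14, sum = 89
Change 3: A[2] -2 -> 0, delta = 2, sum = 91
Change 4: A[1] 45 -> 17, delta = -28, sum = 63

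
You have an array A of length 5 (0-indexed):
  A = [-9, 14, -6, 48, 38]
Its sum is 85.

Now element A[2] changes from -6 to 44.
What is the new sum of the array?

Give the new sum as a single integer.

Answer: 135

Derivation:
Old value at index 2: -6
New value at index 2: 44
Delta = 44 - -6 = 50
New sum = old_sum + delta = 85 + (50) = 135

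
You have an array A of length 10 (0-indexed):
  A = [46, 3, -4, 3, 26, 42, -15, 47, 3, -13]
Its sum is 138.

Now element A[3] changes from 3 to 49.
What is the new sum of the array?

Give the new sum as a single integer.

Old value at index 3: 3
New value at index 3: 49
Delta = 49 - 3 = 46
New sum = old_sum + delta = 138 + (46) = 184

Answer: 184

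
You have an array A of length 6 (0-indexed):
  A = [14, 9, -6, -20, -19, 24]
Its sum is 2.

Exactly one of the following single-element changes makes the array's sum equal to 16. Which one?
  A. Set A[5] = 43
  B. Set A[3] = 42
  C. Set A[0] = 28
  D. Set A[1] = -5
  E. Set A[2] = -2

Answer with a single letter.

Option A: A[5] 24->43, delta=19, new_sum=2+(19)=21
Option B: A[3] -20->42, delta=62, new_sum=2+(62)=64
Option C: A[0] 14->28, delta=14, new_sum=2+(14)=16 <-- matches target
Option D: A[1] 9->-5, delta=-14, new_sum=2+(-14)=-12
Option E: A[2] -6->-2, delta=4, new_sum=2+(4)=6

Answer: C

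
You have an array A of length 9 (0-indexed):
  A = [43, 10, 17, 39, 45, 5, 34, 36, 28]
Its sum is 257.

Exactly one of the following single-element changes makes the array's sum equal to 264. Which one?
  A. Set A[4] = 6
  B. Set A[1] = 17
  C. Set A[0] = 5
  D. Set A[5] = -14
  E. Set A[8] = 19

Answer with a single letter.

Answer: B

Derivation:
Option A: A[4] 45->6, delta=-39, new_sum=257+(-39)=218
Option B: A[1] 10->17, delta=7, new_sum=257+(7)=264 <-- matches target
Option C: A[0] 43->5, delta=-38, new_sum=257+(-38)=219
Option D: A[5] 5->-14, delta=-19, new_sum=257+(-19)=238
Option E: A[8] 28->19, delta=-9, new_sum=257+(-9)=248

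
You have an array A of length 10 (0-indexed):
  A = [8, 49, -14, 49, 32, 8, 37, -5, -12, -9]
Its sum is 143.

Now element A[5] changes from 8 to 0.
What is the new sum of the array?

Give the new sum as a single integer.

Old value at index 5: 8
New value at index 5: 0
Delta = 0 - 8 = -8
New sum = old_sum + delta = 143 + (-8) = 135

Answer: 135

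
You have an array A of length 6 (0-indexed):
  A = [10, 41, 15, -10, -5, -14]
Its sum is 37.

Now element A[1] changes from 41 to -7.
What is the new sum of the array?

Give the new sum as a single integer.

Old value at index 1: 41
New value at index 1: -7
Delta = -7 - 41 = -48
New sum = old_sum + delta = 37 + (-48) = -11

Answer: -11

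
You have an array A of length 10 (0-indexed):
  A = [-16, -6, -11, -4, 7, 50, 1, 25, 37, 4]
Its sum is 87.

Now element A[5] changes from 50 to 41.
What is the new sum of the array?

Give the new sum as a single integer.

Old value at index 5: 50
New value at index 5: 41
Delta = 41 - 50 = -9
New sum = old_sum + delta = 87 + (-9) = 78

Answer: 78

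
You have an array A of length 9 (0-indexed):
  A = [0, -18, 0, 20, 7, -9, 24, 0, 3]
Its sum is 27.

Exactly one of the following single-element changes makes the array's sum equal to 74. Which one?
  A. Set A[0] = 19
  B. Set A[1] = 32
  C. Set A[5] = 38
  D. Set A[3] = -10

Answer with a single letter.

Option A: A[0] 0->19, delta=19, new_sum=27+(19)=46
Option B: A[1] -18->32, delta=50, new_sum=27+(50)=77
Option C: A[5] -9->38, delta=47, new_sum=27+(47)=74 <-- matches target
Option D: A[3] 20->-10, delta=-30, new_sum=27+(-30)=-3

Answer: C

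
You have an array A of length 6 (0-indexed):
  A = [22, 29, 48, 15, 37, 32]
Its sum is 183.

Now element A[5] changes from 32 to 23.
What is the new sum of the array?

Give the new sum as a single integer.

Answer: 174

Derivation:
Old value at index 5: 32
New value at index 5: 23
Delta = 23 - 32 = -9
New sum = old_sum + delta = 183 + (-9) = 174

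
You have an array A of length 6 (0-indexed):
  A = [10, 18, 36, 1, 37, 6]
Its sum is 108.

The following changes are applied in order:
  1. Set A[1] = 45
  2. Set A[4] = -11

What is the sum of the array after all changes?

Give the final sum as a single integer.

Initial sum: 108
Change 1: A[1] 18 -> 45, delta = 27, sum = 135
Change 2: A[4] 37 -> -11, delta = -48, sum = 87

Answer: 87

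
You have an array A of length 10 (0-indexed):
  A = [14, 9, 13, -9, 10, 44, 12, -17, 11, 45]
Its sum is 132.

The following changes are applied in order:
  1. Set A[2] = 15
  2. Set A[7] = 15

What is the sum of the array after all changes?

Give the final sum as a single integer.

Initial sum: 132
Change 1: A[2] 13 -> 15, delta = 2, sum = 134
Change 2: A[7] -17 -> 15, delta = 32, sum = 166

Answer: 166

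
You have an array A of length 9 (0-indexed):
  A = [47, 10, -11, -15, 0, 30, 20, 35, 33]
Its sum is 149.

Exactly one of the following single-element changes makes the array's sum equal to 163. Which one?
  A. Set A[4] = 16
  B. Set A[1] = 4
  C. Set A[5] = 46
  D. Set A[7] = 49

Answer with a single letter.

Answer: D

Derivation:
Option A: A[4] 0->16, delta=16, new_sum=149+(16)=165
Option B: A[1] 10->4, delta=-6, new_sum=149+(-6)=143
Option C: A[5] 30->46, delta=16, new_sum=149+(16)=165
Option D: A[7] 35->49, delta=14, new_sum=149+(14)=163 <-- matches target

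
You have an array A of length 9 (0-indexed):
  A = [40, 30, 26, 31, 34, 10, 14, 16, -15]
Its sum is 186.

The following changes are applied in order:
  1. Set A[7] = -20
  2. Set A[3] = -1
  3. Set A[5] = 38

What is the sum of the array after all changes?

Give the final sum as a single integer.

Initial sum: 186
Change 1: A[7] 16 -> -20, delta = -36, sum = 150
Change 2: A[3] 31 -> -1, delta = -32, sum = 118
Change 3: A[5] 10 -> 38, delta = 28, sum = 146

Answer: 146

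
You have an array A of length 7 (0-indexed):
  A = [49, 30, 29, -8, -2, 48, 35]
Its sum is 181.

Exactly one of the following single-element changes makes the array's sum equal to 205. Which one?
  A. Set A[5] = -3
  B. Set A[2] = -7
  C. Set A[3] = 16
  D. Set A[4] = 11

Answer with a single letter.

Option A: A[5] 48->-3, delta=-51, new_sum=181+(-51)=130
Option B: A[2] 29->-7, delta=-36, new_sum=181+(-36)=145
Option C: A[3] -8->16, delta=24, new_sum=181+(24)=205 <-- matches target
Option D: A[4] -2->11, delta=13, new_sum=181+(13)=194

Answer: C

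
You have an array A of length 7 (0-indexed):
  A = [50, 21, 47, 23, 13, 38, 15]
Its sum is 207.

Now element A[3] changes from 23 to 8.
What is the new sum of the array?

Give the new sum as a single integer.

Answer: 192

Derivation:
Old value at index 3: 23
New value at index 3: 8
Delta = 8 - 23 = -15
New sum = old_sum + delta = 207 + (-15) = 192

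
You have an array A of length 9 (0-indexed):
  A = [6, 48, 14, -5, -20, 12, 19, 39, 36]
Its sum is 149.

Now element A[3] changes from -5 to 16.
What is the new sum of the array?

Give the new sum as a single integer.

Old value at index 3: -5
New value at index 3: 16
Delta = 16 - -5 = 21
New sum = old_sum + delta = 149 + (21) = 170

Answer: 170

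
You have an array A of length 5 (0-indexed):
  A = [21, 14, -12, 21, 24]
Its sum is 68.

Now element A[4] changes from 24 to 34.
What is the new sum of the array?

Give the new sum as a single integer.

Old value at index 4: 24
New value at index 4: 34
Delta = 34 - 24 = 10
New sum = old_sum + delta = 68 + (10) = 78

Answer: 78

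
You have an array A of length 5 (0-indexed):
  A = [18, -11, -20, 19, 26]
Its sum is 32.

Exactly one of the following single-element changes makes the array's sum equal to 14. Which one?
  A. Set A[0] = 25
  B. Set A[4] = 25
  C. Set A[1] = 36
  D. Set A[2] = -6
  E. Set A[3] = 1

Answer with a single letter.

Option A: A[0] 18->25, delta=7, new_sum=32+(7)=39
Option B: A[4] 26->25, delta=-1, new_sum=32+(-1)=31
Option C: A[1] -11->36, delta=47, new_sum=32+(47)=79
Option D: A[2] -20->-6, delta=14, new_sum=32+(14)=46
Option E: A[3] 19->1, delta=-18, new_sum=32+(-18)=14 <-- matches target

Answer: E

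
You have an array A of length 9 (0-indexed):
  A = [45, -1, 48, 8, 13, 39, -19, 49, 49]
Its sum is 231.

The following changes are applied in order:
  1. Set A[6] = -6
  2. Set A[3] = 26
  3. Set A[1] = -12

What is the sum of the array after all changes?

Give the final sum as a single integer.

Initial sum: 231
Change 1: A[6] -19 -> -6, delta = 13, sum = 244
Change 2: A[3] 8 -> 26, delta = 18, sum = 262
Change 3: A[1] -1 -> -12, delta = -11, sum = 251

Answer: 251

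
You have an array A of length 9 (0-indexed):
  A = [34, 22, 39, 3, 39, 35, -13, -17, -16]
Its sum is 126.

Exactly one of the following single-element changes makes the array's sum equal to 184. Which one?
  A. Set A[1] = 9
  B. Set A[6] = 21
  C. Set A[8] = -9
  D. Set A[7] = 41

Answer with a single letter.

Option A: A[1] 22->9, delta=-13, new_sum=126+(-13)=113
Option B: A[6] -13->21, delta=34, new_sum=126+(34)=160
Option C: A[8] -16->-9, delta=7, new_sum=126+(7)=133
Option D: A[7] -17->41, delta=58, new_sum=126+(58)=184 <-- matches target

Answer: D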